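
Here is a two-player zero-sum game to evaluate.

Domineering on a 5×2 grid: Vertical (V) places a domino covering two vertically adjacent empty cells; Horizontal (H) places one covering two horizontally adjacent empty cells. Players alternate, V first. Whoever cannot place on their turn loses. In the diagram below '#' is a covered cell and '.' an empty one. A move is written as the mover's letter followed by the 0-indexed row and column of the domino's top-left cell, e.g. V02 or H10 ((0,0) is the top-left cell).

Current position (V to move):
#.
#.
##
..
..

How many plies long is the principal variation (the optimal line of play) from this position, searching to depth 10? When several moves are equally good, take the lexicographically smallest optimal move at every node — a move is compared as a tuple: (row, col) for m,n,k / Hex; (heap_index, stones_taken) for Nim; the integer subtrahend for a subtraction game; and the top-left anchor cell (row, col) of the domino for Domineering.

PV length from [#./#./##/../..]: 1 ply

p1 V@[#./#./##/../..]: V01[##/##/##/../..]-1 V30[#./#./##/#./#.]+1* V31[#./#./##/.#/.#]+1
p2 H@[#./#./##/#./#.] terminal -1; root [#./#./##/../..] d10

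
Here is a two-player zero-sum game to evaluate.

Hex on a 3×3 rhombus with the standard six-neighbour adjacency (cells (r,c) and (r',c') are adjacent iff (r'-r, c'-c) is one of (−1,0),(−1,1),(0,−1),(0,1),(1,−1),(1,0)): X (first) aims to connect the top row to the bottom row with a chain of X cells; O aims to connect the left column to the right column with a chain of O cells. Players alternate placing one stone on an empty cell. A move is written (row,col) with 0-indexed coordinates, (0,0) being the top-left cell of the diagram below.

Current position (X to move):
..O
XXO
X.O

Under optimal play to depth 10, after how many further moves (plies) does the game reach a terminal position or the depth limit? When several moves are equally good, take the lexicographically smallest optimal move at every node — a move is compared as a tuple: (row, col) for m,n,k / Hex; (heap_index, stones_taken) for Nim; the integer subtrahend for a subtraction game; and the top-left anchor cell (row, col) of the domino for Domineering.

ply 1, X at ..O/XXO/X.O | (0,0)=+1→X.O/XXO/X.O*; (0,1)=+1→.XO/XXO/X.O; (2,1)=+1→..O/XXO/XXO
ply 2: X.O/XXO/X.O is terminal -1 (O); from ..O/XXO/X.O depth 10

PV length from [..O/XXO/X.O]: 1 ply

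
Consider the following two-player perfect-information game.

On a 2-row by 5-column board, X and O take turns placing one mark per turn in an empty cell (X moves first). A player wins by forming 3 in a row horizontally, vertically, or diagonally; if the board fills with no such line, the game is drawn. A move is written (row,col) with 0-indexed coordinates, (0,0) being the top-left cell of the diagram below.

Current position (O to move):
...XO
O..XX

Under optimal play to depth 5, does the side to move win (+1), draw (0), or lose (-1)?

value(...XO/O..XX, O) = 0

[...XO/O..XX] O move#1: (0,0):-1/O..XO/O..XX, (0,1):-1/.O.XO/O..XX, (0,2):-1/..OXO/O..XX, (1,1):-1/...XO/OO.XX, (1,2):+0/...XO/O.OXX*
[...XO/O.OXX] X move#2: (0,0):-1/X..XO/O.OXX, (0,1):-1/.X.XO/O.OXX, (0,2):-1/..XXO/O.OXX, (1,1):+0/...XO/OXOXX*
[...XO/OXOXX] O move#3: (0,0):+0/O..XO/OXOXX*, (0,1):+0/.O.XO/OXOXX, (0,2):+0/..OXO/OXOXX
[O..XO/OXOXX] X move#4: (0,1):+0/OX.XO/OXOXX*, (0,2):+0/O.XXO/OXOXX
[OX.XO/OXOXX] O move#5: (0,2):+0/OXOXO/OXOXX*
[OXOXO/OXOXX] end (terminal +0, X#6); searched ...XO/O..XX to 5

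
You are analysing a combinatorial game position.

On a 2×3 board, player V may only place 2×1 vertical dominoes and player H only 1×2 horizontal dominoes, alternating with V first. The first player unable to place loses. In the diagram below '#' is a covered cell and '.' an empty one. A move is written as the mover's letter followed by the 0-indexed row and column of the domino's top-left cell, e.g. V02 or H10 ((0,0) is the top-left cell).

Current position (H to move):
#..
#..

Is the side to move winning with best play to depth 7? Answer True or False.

H winning at [#../#..]: True

p1 H@[#../#..]: H01[###/#..]+1* H11[#../###]+1
p2 V@[###/#..] terminal -1; root [#../#..] d7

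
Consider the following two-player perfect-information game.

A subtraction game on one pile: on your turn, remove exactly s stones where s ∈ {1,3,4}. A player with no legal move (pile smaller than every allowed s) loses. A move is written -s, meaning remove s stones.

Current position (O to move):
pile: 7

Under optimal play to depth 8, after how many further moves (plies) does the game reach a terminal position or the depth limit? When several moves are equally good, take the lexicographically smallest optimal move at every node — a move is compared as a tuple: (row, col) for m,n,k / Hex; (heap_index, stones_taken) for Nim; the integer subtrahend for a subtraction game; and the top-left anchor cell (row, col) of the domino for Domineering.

PV length from [7]: 4 plies

[7] O move#1: -1:-1/6*, -3:-1/4, -4:-1/3
[6] X move#2: -1:-1/5, -3:-1/3, -4:+1/2*
[2] O move#3: -1:-1/1*
[1] X move#4: -1:+1/0*
[0] end (terminal -1, O#5); searched 7 to 8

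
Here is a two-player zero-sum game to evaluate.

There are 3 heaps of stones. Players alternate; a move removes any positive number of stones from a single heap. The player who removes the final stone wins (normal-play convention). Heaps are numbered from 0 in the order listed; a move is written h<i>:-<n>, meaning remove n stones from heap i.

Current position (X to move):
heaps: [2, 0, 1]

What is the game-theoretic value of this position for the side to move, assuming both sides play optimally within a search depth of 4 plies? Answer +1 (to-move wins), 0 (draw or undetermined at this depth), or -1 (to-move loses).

value((2,0,1), X) = +1

[(2,0,1)] X move#1: h0:-1:+1/(1,0,1)*, h0:-2:-1/(0,0,1), h2:-1:-1/(2,0,0)
[(1,0,1)] O move#2: h0:-1:-1/(0,0,1)*, h2:-1:-1/(1,0,0)
[(0,0,1)] X move#3: h2:-1:+1/(0,0,0)*
[(0,0,0)] end (terminal -1, O#4); searched (2,0,1) to 4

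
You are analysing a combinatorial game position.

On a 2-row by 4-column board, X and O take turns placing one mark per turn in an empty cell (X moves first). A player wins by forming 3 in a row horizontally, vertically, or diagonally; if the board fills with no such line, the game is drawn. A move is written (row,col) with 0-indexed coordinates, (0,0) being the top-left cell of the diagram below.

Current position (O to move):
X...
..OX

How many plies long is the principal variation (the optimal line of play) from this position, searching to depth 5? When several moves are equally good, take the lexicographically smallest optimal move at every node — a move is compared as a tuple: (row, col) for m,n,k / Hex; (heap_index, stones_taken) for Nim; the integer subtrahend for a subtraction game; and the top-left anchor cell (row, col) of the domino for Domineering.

ply 1, O at X.../..OX | (0,1)=+0→XO../..OX*; (0,2)=+0→X.O./..OX; (0,3)=+0→X..O/..OX; (1,0)=+0→X.../O.OX; (1,1)=+0→X.../.OOX
ply 2, X at XO../..OX | (0,2)=+0→XOX./..OX*; (0,3)=+0→XO.X/..OX; (1,0)=+0→XO../X.OX; (1,1)=+0→XO../.XOX
ply 3, O at XOX./..OX | (0,3)=+0→XOXO/..OX*; (1,0)=+0→XOX./O.OX; (1,1)=+0→XOX./.OOX
ply 4, X at XOXO/..OX | (1,0)=+0→XOXO/X.OX*; (1,1)=+0→XOXO/.XOX
ply 5, O at XOXO/X.OX | (1,1)=+0→XOXO/XOOX*
ply 6: XOXO/XOOX is terminal +0 (X); from X.../..OX depth 5

PV length from [X.../..OX]: 5 plies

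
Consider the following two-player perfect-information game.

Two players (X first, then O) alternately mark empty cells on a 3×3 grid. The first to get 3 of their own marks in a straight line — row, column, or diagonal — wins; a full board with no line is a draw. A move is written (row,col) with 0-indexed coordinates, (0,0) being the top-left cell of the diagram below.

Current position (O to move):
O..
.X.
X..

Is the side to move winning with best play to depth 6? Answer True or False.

p1 O@[O../.X./X..]: (0,1)[OO./.X./X..]-1 (0,2)[O.O/.X./X..]+0* (1,0)[O../OX./X..]-1 (1,2)[O../.XO/X..]-1 (2,1)[O../.X./XO.]-1 (2,2)[O../.X./X.O]-1
p2 X@[O.O/.X./X..]: (0,1)[OXO/.X./X..]+0* (1,0)[O.O/XX./X..]-1 (1,2)[O.O/.XX/X..]-1 (2,1)[O.O/.X./XX.]-1 (2,2)[O.O/.X./X.X]-1
p3 O@[OXO/.X./X..]: (1,0)[OXO/OX./X..]-1 (1,2)[OXO/.XO/X..]-1 (2,1)[OXO/.X./XO.]+0* (2,2)[OXO/.X./X.O]-1
p4 X@[OXO/.X./XO.]: (1,0)[OXO/XX./XO.]+0* (1,2)[OXO/.XX/XO.]+0 (2,2)[OXO/.X./XOX]+0
p5 O@[OXO/XX./XO.]: (1,2)[OXO/XXO/XO.]+0* (2,2)[OXO/XX./XOO]-1
p6 X@[OXO/XXO/XO.]: (2,2)[OXO/XXO/XOX]+0*
p7 O@[OXO/XXO/XOX] terminal +0; root [O../.X./X..] d6

O winning at [O../.X./X..]: False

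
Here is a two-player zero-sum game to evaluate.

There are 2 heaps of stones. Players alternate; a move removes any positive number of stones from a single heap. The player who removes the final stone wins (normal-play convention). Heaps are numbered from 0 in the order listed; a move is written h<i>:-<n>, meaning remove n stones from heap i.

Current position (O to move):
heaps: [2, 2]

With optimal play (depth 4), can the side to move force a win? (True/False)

O winning at [(2,2)]: False

p1 O@[(2,2)]: h0:-1[(1,2)]-1* h0:-2[(0,2)]-1 h1:-1[(2,1)]-1 h1:-2[(2,0)]-1
p2 X@[(1,2)]: h0:-1[(0,2)]-1 h1:-1[(1,1)]+1* h1:-2[(1,0)]-1
p3 O@[(1,1)]: h0:-1[(0,1)]-1* h1:-1[(1,0)]-1
p4 X@[(0,1)]: h1:-1[(0,0)]+1*
p5 O@[(0,0)] terminal -1; root [(2,2)] d4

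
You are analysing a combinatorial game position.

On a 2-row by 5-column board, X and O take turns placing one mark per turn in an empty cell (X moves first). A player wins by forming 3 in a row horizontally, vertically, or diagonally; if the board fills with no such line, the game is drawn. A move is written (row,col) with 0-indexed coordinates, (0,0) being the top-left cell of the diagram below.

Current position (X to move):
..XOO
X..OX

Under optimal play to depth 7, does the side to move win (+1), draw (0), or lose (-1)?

ply 1, X at ..XOO/X..OX | (0,0)=+0→X.XOO/X..OX*; (0,1)=+0→.XXOO/X..OX; (1,1)=+0→..XOO/XX.OX; (1,2)=+0→..XOO/X.XOX
ply 2, O at X.XOO/X..OX | (0,1)=+0→XOXOO/X..OX*; (1,1)=-1→X.XOO/XO.OX; (1,2)=-1→X.XOO/X.OOX
ply 3, X at XOXOO/X..OX | (1,1)=+0→XOXOO/XX.OX*; (1,2)=+0→XOXOO/X.XOX
ply 4, O at XOXOO/XX.OX | (1,2)=+0→XOXOO/XXOOX*
ply 5: XOXOO/XXOOX is terminal +0 (X); from ..XOO/X..OX depth 7

value(..XOO/X..OX, X) = 0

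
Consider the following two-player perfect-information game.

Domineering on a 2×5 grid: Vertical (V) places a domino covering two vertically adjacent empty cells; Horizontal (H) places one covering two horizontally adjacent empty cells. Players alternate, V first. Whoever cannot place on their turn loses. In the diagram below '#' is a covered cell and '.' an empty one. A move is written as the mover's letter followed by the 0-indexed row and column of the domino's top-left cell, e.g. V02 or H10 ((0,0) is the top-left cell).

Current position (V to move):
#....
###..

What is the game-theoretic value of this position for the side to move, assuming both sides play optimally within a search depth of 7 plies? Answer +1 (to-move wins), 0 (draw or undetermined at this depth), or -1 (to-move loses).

p1 V@[#..../###..]: V03[#..#./####.]+1* V04[#...#/###.#]-1
p2 H@[#..#./####.]: H01[####./####.]-1*
p3 V@[####./####.]: V04[#####/#####]+1*
p4 H@[#####/#####] terminal -1; root [#..../###..] d7

value(#..../###.., V) = +1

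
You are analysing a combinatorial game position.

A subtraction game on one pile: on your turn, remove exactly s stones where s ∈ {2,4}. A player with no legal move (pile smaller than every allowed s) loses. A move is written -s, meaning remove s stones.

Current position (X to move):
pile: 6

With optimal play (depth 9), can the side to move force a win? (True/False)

ply 1, X at 6 | -2=-1→4*; -4=-1→2
ply 2, O at 4 | -2=-1→2; -4=+1→0*
ply 3: 0 is terminal -1 (X); from 6 depth 9

X winning at [6]: False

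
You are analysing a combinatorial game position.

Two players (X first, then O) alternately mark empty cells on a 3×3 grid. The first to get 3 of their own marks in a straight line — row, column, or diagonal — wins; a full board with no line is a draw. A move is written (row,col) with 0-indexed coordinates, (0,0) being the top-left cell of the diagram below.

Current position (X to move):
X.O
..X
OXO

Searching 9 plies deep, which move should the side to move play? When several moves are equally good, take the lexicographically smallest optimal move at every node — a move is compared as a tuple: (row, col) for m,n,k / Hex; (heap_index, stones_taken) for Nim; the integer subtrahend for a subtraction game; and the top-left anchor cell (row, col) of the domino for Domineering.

p1 X@[X.O/..X/OXO]: (0,1)[XXO/..X/OXO]-1 (1,0)[X.O/X.X/OXO]-1 (1,1)[X.O/.XX/OXO]+1*
p2 O@[X.O/.XX/OXO]: (0,1)[XOO/.XX/OXO]-1* (1,0)[X.O/OXX/OXO]-1
p3 X@[XOO/.XX/OXO]: (1,0)[XOO/XXX/OXO]+1*
p4 O@[XOO/XXX/OXO] terminal -1; root [X.O/..X/OXO] d9

X's best at [X.O/..X/OXO]: (1,1)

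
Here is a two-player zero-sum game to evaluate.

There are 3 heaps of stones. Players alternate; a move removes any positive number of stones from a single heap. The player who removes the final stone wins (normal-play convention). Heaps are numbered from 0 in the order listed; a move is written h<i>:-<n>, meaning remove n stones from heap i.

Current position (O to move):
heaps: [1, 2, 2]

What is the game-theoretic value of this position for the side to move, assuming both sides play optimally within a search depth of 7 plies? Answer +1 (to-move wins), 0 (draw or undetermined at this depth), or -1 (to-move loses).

ply 1, O at (1,2,2) | h0:-1=+1→(0,2,2)*; h1:-1=-1→(1,1,2); h1:-2=-1→(1,0,2); h2:-1=-1→(1,2,1); h2:-2=-1→(1,2,0)
ply 2, X at (0,2,2) | h1:-1=-1→(0,1,2)*; h1:-2=-1→(0,0,2); h2:-1=-1→(0,2,1); h2:-2=-1→(0,2,0)
ply 3, O at (0,1,2) | h1:-1=-1→(0,0,2); h2:-1=+1→(0,1,1)*; h2:-2=-1→(0,1,0)
ply 4, X at (0,1,1) | h1:-1=-1→(0,0,1)*; h2:-1=-1→(0,1,0)
ply 5, O at (0,0,1) | h2:-1=+1→(0,0,0)*
ply 6: (0,0,0) is terminal -1 (X); from (1,2,2) depth 7

value((1,2,2), O) = +1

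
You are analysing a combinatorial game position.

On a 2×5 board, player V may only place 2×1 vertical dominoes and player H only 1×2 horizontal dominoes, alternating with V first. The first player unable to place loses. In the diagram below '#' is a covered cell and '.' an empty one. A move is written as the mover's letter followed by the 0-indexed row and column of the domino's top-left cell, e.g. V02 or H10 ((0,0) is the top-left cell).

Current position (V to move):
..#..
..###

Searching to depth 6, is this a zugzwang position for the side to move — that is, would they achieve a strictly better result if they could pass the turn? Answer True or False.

zugzwang(..#../..###, V) = False

p1 V@[..#../..###]: V00[#.#../#.###]+1* V01[.##../.####]+1
p2 H@[#.#../#.###]: H03[#.###/#.###]-1*
p3 V@[#.###/#.###]: V01[#####/#####]+1*
p4 H@[#####/#####] terminal -1; root [..#../..###] d6
suppose V passes — search the same position with H to move:
pass> p1 H@[..#../..###]: H00[###../..###]+1* H03[..###/..###]-1 H10[..#../#####]+1
pass> p2 V@[###../..###] terminal -1; root [..#../..###] d6
for V: play +1, pass -1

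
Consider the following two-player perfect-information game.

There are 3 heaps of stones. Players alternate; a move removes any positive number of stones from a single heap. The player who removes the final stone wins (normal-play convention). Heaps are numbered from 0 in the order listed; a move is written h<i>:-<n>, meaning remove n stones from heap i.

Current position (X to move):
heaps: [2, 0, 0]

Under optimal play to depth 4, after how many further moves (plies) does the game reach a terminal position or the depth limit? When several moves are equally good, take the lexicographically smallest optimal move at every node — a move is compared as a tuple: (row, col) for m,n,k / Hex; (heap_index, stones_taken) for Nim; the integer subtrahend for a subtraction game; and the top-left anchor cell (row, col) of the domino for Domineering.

p1 X@[(2,0,0)]: h0:-1[(1,0,0)]-1 h0:-2[(0,0,0)]+1*
p2 O@[(0,0,0)] terminal -1; root [(2,0,0)] d4

PV length from [(2,0,0)]: 1 ply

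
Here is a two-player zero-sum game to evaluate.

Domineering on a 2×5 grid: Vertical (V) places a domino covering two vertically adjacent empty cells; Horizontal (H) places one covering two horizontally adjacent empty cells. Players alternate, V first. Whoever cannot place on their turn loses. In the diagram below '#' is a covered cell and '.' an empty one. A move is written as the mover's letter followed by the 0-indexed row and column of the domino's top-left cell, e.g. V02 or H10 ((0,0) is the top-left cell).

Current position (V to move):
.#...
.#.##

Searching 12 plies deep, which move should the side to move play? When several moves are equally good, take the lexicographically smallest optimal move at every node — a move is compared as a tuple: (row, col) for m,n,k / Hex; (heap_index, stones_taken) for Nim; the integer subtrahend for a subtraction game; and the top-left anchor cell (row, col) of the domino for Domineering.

V's best at [.#.../.#.##]: V02

ply 1, V at .#.../.#.## | V00=-1→##.../##.##; V02=+1→.##../.####*
ply 2, H at .##../.#### | H03=-1→.####/.####*
ply 3, V at .####/.#### | V00=+1→#####/#####*
ply 4: #####/##### is terminal -1 (H); from .#.../.#.## depth 12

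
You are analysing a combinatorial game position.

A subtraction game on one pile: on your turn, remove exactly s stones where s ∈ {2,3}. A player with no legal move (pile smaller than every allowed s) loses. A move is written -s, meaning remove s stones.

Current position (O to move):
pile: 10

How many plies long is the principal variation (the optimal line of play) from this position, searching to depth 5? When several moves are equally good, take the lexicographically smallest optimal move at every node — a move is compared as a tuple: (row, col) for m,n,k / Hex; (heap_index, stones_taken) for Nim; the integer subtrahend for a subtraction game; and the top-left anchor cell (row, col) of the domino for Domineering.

ply 1, O at 10 | -2=-1→8*; -3=-1→7
ply 2, X at 8 | -2=+1→6*; -3=+1→5
ply 3, O at 6 | -2=-1→4*; -3=-1→3
ply 4, X at 4 | -2=-1→2; -3=+1→1*
ply 5: 1 is terminal -1 (O); from 10 depth 5

PV length from [10]: 4 plies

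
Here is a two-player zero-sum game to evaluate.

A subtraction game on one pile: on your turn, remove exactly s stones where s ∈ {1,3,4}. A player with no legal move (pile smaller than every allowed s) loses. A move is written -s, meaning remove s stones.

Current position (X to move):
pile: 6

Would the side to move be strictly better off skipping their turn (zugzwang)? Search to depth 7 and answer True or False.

p1 X@[6]: -1[5]-1 -3[3]-1 -4[2]+1*
p2 O@[2]: -1[1]-1*
p3 X@[1]: -1[0]+1*
p4 O@[0] terminal -1; root [6] d7
pass branch (O moves first from the same position):
  | p1 O@[6]: -1[5]-1 -3[3]-1 -4[2]+1*
  | p2 X@[2]: -1[1]-1*
  | p3 O@[1]: -1[0]+1*
  | p4 X@[0] terminal -1; root [6] d7
X moving scores +1; X passing scores -1

zugzwang(6, X) = False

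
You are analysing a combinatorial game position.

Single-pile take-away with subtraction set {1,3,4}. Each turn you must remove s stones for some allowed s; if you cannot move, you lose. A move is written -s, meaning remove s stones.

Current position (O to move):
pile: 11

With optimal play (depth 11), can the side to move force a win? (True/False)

O winning at [11]: True

[11] O move#1: -1:-1/10, -3:-1/8, -4:+1/7*
[7] X move#2: -1:-1/6*, -3:-1/4, -4:-1/3
[6] O move#3: -1:-1/5, -3:-1/3, -4:+1/2*
[2] X move#4: -1:-1/1*
[1] O move#5: -1:+1/0*
[0] end (terminal -1, X#6); searched 11 to 11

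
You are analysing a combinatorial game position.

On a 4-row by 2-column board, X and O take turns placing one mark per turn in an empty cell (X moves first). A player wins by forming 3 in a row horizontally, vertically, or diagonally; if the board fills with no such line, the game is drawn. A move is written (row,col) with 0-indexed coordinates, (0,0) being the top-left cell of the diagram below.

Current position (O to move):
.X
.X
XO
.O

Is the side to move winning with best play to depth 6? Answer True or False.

[.X/.X/XO/.O] O move#1: (0,0):+0/OX/.X/XO/.O*, (1,0):+0/.X/OX/XO/.O, (3,0):+0/.X/.X/XO/OO
[OX/.X/XO/.O] X move#2: (1,0):+0/OX/XX/XO/.O*, (3,0):+0/OX/.X/XO/XO
[OX/XX/XO/.O] O move#3: (3,0):+0/OX/XX/XO/OO*
[OX/XX/XO/OO] end (terminal +0, X#4); searched .X/.X/XO/.O to 6

O winning at [.X/.X/XO/.O]: False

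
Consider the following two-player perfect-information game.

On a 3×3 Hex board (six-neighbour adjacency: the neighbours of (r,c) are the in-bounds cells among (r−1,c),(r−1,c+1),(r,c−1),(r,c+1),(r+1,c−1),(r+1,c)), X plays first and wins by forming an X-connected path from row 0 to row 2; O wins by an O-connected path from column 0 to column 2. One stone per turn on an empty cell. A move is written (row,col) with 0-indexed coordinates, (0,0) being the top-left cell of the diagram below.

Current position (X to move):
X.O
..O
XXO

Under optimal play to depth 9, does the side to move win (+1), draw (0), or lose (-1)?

p1 X@[X.O/..O/XXO]: (0,1)[XXO/..O/XXO]+1* (1,0)[X.O/X.O/XXO]+1 (1,1)[X.O/.XO/XXO]+1
p2 O@[XXO/..O/XXO]: (1,0)[XXO/O.O/XXO]-1* (1,1)[XXO/.OO/XXO]-1
p3 X@[XXO/O.O/XXO]: (1,1)[XXO/OXO/XXO]+1*
p4 O@[XXO/OXO/XXO] terminal -1; root [X.O/..O/XXO] d9

value(X.O/..O/XXO, X) = +1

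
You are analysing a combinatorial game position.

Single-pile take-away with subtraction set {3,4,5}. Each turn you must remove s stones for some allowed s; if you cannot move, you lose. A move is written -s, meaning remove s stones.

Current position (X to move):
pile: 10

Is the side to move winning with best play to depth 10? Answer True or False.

X winning at [10]: False

[10] X move#1: -3:-1/7*, -4:-1/6, -5:-1/5
[7] O move#2: -3:-1/4, -4:-1/3, -5:+1/2*
[2] end (terminal -1, X#3); searched 10 to 10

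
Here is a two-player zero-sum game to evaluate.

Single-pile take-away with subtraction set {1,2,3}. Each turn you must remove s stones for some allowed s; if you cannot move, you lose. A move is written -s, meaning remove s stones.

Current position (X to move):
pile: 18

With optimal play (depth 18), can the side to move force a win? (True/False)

p1 X@[18]: -1[17]-1 -2[16]+1* -3[15]-1
p2 O@[16]: -1[15]-1* -2[14]-1 -3[13]-1
p3 X@[15]: -1[14]-1 -2[13]-1 -3[12]+1*
p4 O@[12]: -1[11]-1* -2[10]-1 -3[9]-1
p5 X@[11]: -1[10]-1 -2[9]-1 -3[8]+1*
p6 O@[8]: -1[7]-1* -2[6]-1 -3[5]-1
p7 X@[7]: -1[6]-1 -2[5]-1 -3[4]+1*
p8 O@[4]: -1[3]-1* -2[2]-1 -3[1]-1
p9 X@[3]: -1[2]-1 -2[1]-1 -3[0]+1*
p10 O@[0] terminal -1; root [18] d18

X winning at [18]: True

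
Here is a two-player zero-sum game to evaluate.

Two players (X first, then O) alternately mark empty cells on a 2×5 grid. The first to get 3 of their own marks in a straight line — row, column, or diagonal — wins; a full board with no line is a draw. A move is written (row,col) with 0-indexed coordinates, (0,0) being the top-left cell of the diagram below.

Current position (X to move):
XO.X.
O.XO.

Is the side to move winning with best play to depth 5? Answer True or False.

p1 X@[XO.X./O.XO.]: (0,2)[XOXX./O.XO.]+0* (0,4)[XO.XX/O.XO.]+0 (1,1)[XO.X./OXXO.]+0 (1,4)[XO.X./O.XOX]+0
p2 O@[XOXX./O.XO.]: (0,4)[XOXXO/O.XO.]+0* (1,1)[XOXX./OOXO.]-1 (1,4)[XOXX./O.XOO]-1
p3 X@[XOXXO/O.XO.]: (1,1)[XOXXO/OXXO.]+0* (1,4)[XOXXO/O.XOX]+0
p4 O@[XOXXO/OXXO.]: (1,4)[XOXXO/OXXOO]+0*
p5 X@[XOXXO/OXXOO] terminal +0; root [XO.X./O.XO.] d5

X winning at [XO.X./O.XO.]: False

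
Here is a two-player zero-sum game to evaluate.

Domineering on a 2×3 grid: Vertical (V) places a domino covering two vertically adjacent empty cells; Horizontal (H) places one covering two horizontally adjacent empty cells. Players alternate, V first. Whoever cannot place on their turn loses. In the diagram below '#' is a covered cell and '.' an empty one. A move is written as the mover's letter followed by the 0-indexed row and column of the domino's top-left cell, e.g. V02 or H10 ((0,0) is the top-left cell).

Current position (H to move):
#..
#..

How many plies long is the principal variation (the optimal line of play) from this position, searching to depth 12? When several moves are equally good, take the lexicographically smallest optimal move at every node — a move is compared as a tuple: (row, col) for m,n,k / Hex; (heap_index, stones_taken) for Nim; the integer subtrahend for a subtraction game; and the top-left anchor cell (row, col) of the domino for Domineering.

PV length from [#../#..]: 1 ply

p1 H@[#../#..]: H01[###/#..]+1* H11[#../###]+1
p2 V@[###/#..] terminal -1; root [#../#..] d12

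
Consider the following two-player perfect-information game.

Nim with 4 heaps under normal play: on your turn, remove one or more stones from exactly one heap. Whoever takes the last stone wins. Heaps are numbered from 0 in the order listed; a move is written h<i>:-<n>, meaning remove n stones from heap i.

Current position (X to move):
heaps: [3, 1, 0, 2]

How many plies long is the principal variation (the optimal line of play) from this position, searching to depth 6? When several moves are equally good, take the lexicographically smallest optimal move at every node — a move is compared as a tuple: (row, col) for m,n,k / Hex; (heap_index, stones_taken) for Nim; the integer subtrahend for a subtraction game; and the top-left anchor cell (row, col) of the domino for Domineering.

PV length from [(3,1,0,2)]: 6 plies

ply 1, X at (3,1,0,2) | h0:-1=-1→(2,1,0,2)*; h0:-2=-1→(1,1,0,2); h0:-3=-1→(0,1,0,2); h1:-1=-1→(3,0,0,2); h3:-1=-1→(3,1,0,1); h3:-2=-1→(3,1,0,0)
ply 2, O at (2,1,0,2) | h0:-1=-1→(1,1,0,2); h0:-2=-1→(0,1,0,2); h1:-1=+1→(2,0,0,2)*; h3:-1=-1→(2,1,0,1); h3:-2=-1→(2,1,0,0)
ply 3, X at (2,0,0,2) | h0:-1=-1→(1,0,0,2)*; h0:-2=-1→(0,0,0,2); h3:-1=-1→(2,0,0,1); h3:-2=-1→(2,0,0,0)
ply 4, O at (1,0,0,2) | h0:-1=-1→(0,0,0,2); h3:-1=+1→(1,0,0,1)*; h3:-2=-1→(1,0,0,0)
ply 5, X at (1,0,0,1) | h0:-1=-1→(0,0,0,1)*; h3:-1=-1→(1,0,0,0)
ply 6, O at (0,0,0,1) | h3:-1=+1→(0,0,0,0)*
ply 7: (0,0,0,0) is terminal -1 (X); from (3,1,0,2) depth 6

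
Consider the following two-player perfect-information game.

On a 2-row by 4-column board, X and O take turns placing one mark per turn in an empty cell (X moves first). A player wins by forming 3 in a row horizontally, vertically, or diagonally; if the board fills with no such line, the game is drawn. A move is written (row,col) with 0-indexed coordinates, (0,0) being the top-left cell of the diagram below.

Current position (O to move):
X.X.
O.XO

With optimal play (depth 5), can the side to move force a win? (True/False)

[X.X./O.XO] O move#1: (0,1):+0/XOX./O.XO*, (0,3):-1/X.XO/O.XO, (1,1):-1/X.X./OOXO
[XOX./O.XO] X move#2: (0,3):+0/XOXX/O.XO*, (1,1):+0/XOX./OXXO
[XOXX/O.XO] O move#3: (1,1):+0/XOXX/OOXO*
[XOXX/OOXO] end (terminal +0, X#4); searched X.X./O.XO to 5

O winning at [X.X./O.XO]: False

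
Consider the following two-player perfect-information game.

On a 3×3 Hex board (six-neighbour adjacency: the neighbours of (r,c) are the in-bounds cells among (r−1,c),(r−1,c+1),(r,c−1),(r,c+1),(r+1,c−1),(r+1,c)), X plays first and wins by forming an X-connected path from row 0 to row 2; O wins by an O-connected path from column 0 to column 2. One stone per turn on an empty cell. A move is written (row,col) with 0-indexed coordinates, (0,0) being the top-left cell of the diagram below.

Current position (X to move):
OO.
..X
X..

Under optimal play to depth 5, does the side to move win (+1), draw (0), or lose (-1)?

[OO./..X/X..] X move#1: (0,2):+1/OOX/..X/X..*, (1,0):-1/OO./X.X/X.., (1,1):-1/OO./.XX/X.., (2,1):-1/OO./..X/XX., (2,2):-1/OO./..X/X.X
[OOX/..X/X..] O move#2: (1,0):-1/OOX/O.X/X..*, (1,1):-1/OOX/.OX/X.., (2,1):-1/OOX/..X/XO., (2,2):-1/OOX/..X/X.O
[OOX/O.X/X..] X move#3: (1,1):+1/OOX/OXX/X..*, (2,1):+1/OOX/O.X/XX., (2,2):+1/OOX/O.X/X.X
[OOX/OXX/X..] end (terminal -1, O#4); searched OO./..X/X.. to 5

value(OO./..X/X.., X) = +1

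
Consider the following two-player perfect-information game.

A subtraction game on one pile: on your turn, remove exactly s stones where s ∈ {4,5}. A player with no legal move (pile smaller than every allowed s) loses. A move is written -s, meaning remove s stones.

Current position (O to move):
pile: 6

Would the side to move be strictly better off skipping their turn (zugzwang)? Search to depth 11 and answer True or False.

ply 1, O at 6 | -4=+1→2*; -5=+1→1
ply 2: 2 is terminal -1 (X); from 6 depth 11
pass branch (X moves first from the same position):
  | ply 1, X at 6 | -4=+1→2*; -5=+1→1
  | ply 2: 2 is terminal -1 (O); from 6 depth 11
O moving scores +1; O passing scores -1

zugzwang(6, O) = False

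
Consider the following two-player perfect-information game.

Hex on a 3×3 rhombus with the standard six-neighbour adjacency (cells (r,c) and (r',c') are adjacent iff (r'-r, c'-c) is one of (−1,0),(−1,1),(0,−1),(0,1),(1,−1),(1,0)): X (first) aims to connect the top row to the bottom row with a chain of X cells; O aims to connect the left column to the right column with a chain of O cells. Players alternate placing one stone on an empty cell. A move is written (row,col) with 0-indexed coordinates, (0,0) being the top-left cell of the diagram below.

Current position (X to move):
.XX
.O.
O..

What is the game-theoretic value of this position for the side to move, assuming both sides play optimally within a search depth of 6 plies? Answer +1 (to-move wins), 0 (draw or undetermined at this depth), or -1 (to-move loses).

value(.XX/.O./O.., X) = +1

p1 X@[.XX/.O./O..]: (0,0)[XXX/.O./O..]-1 (1,0)[.XX/XO./O..]-1 (1,2)[.XX/.OX/O..]+1* (2,1)[.XX/.O./OX.]-1 (2,2)[.XX/.O./O.X]-1
p2 O@[.XX/.OX/O..]: (0,0)[OXX/.OX/O..]-1* (1,0)[.XX/OOX/O..]-1 (2,1)[.XX/.OX/OO.]-1 (2,2)[.XX/.OX/O.O]-1
p3 X@[OXX/.OX/O..]: (1,0)[OXX/XOX/O..]+1* (2,1)[OXX/.OX/OX.]+1 (2,2)[OXX/.OX/O.X]+1
p4 O@[OXX/XOX/O..]: (2,1)[OXX/XOX/OO.]-1* (2,2)[OXX/XOX/O.O]-1
p5 X@[OXX/XOX/OO.]: (2,2)[OXX/XOX/OOX]+1*
p6 O@[OXX/XOX/OOX] terminal -1; root [.XX/.O./O..] d6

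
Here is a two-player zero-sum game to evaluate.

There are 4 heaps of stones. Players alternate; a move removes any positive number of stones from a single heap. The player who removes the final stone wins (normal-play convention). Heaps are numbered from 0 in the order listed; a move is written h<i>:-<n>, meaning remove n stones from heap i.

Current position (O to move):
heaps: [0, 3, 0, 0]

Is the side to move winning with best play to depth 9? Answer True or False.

O winning at [(0,3,0,0)]: True

p1 O@[(0,3,0,0)]: h1:-1[(0,2,0,0)]-1 h1:-2[(0,1,0,0)]-1 h1:-3[(0,0,0,0)]+1*
p2 X@[(0,0,0,0)] terminal -1; root [(0,3,0,0)] d9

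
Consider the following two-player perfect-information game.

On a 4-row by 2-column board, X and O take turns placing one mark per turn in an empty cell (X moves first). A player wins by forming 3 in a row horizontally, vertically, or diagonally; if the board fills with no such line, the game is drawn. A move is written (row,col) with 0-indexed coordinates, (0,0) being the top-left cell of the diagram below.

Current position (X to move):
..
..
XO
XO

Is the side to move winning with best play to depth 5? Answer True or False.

X winning at [../../XO/XO]: True

[../../XO/XO] X move#1: (0,0):-1/X./../XO/XO, (0,1):-1/.X/../XO/XO, (1,0):+1/../X./XO/XO*, (1,1):+0/../.X/XO/XO
[../X./XO/XO] end (terminal -1, O#2); searched ../../XO/XO to 5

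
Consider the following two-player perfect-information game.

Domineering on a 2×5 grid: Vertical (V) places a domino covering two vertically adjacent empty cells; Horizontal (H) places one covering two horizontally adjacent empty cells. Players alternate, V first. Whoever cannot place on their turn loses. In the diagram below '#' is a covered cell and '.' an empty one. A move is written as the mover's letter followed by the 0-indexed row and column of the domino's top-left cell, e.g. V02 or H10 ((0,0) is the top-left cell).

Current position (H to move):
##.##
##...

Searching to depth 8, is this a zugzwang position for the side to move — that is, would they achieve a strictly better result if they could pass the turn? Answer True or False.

ply 1, H at ##.##/##... | H12=+1→##.##/####.*; H13=-1→##.##/##.##
ply 2: ##.##/####. is terminal -1 (V); from ##.##/##... depth 8
suppose H passes — search the same position with V to move:
pass> ply 1, V at ##.##/##... | V02=-1→#####/###..*
pass> ply 2, H at #####/###.. | H13=+1→#####/#####*
pass> ply 3: #####/##### is terminal -1 (V); from ##.##/##... depth 8
for H: play +1, pass +1

zugzwang(##.##/##..., H) = False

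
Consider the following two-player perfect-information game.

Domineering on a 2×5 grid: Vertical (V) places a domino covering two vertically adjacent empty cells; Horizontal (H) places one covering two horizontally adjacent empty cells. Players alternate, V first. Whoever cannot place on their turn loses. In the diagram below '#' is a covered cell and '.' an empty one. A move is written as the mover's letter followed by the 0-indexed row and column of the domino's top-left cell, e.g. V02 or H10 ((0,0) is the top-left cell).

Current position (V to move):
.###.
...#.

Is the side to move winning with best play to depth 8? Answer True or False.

V winning at [.###./...#.]: True

p1 V@[.###./...#.]: V00[####./#..#.]+1* V04[.####/...##]-1
p2 H@[####./#..#.]: H11[####./####.]-1*
p3 V@[####./####.]: V04[#####/#####]+1*
p4 H@[#####/#####] terminal -1; root [.###./...#.] d8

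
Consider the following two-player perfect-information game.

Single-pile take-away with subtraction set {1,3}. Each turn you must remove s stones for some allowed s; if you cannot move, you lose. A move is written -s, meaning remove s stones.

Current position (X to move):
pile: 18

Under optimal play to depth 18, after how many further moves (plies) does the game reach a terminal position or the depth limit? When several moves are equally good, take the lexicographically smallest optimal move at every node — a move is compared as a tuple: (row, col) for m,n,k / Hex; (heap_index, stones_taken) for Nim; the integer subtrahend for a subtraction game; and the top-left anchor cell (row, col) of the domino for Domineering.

PV length from [18]: 18 plies

[18] X move#1: -1:-1/17*, -3:-1/15
[17] O move#2: -1:+1/16*, -3:+1/14
[16] X move#3: -1:-1/15*, -3:-1/13
[15] O move#4: -1:+1/14*, -3:+1/12
[14] X move#5: -1:-1/13*, -3:-1/11
[13] O move#6: -1:+1/12*, -3:+1/10
[12] X move#7: -1:-1/11*, -3:-1/9
[11] O move#8: -1:+1/10*, -3:+1/8
[10] X move#9: -1:-1/9*, -3:-1/7
[9] O move#10: -1:+1/8*, -3:+1/6
[8] X move#11: -1:-1/7*, -3:-1/5
[7] O move#12: -1:+1/6*, -3:+1/4
[6] X move#13: -1:-1/5*, -3:-1/3
[5] O move#14: -1:+1/4*, -3:+1/2
[4] X move#15: -1:-1/3*, -3:-1/1
[3] O move#16: -1:+1/2*, -3:+1/0
[2] X move#17: -1:-1/1*
[1] O move#18: -1:+1/0*
[0] end (terminal -1, X#19); searched 18 to 18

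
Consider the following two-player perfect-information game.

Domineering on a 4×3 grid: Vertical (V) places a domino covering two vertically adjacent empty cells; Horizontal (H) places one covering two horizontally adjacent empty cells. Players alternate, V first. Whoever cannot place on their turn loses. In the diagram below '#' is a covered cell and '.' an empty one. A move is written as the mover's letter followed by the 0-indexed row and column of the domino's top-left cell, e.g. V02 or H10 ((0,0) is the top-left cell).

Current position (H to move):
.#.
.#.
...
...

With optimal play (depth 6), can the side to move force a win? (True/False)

H winning at [.#./.#./.../...]: False

[.#./.#./.../...] H move#1: H20:-1/.#./.#./##./...*, H21:-1/.#./.#./.##/..., H30:-1/.#./.#./.../##., H31:-1/.#./.#./.../.##
[.#./.#./##./...] V move#2: V00:+1/##./##./##./...*, V02:+1/.##/.##/##./..., V12:+1/.#./.##/###/..., V22:+1/.#./.#./###/..#
[##./##./##./...] H move#3: H30:-1/##./##./##./##.*, H31:-1/##./##./##./.##
[##./##./##./##.] V move#4: V02:+1/###/###/##./##.*, V12:+1/##./###/###/##., V22:+1/##./##./###/###
[###/###/##./##.] end (terminal -1, H#5); searched .#./.#./.../... to 6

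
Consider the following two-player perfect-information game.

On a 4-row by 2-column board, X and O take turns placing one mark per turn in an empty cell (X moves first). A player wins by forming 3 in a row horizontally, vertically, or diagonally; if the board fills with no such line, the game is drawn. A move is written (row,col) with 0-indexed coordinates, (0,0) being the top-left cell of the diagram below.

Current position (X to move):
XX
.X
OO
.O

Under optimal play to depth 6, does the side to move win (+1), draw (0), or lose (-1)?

p1 X@[XX/.X/OO/.O]: (1,0)[XX/XX/OO/.O]+0* (3,0)[XX/.X/OO/XO]+0
p2 O@[XX/XX/OO/.O]: (3,0)[XX/XX/OO/OO]+0*
p3 X@[XX/XX/OO/OO] terminal +0; root [XX/.X/OO/.O] d6

value(XX/.X/OO/.O, X) = 0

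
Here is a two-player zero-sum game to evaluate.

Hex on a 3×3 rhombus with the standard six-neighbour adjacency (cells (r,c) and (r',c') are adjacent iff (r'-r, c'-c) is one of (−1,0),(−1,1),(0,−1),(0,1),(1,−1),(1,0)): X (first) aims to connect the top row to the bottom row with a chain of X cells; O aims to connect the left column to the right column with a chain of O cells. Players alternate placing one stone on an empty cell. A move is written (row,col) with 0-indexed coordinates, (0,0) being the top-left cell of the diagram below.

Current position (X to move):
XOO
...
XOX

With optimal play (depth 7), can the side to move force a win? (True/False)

X winning at [XOO/.../XOX]: True

p1 X@[XOO/.../XOX]: (1,0)[XOO/X../XOX]+1* (1,1)[XOO/.X./XOX]-1 (1,2)[XOO/..X/XOX]-1
p2 O@[XOO/X../XOX] terminal -1; root [XOO/.../XOX] d7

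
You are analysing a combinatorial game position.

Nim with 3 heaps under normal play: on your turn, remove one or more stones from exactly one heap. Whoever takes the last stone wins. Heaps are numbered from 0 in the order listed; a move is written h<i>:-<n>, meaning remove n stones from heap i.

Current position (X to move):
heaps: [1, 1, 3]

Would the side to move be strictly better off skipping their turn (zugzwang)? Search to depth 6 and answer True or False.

zugzwang((1,1,3), X) = False

ply 1, X at (1,1,3) | h0:-1=-1→(0,1,3); h1:-1=-1→(1,0,3); h2:-1=-1→(1,1,2); h2:-2=-1→(1,1,1); h2:-3=+1→(1,1,0)*
ply 2, O at (1,1,0) | h0:-1=-1→(0,1,0)*; h1:-1=-1→(1,0,0)
ply 3, X at (0,1,0) | h1:-1=+1→(0,0,0)*
ply 4: (0,0,0) is terminal -1 (O); from (1,1,3) depth 6
suppose X passes — search the same position with O to move:
pass> ply 1, O at (1,1,3) | h0:-1=-1→(0,1,3); h1:-1=-1→(1,0,3); h2:-1=-1→(1,1,2); h2:-2=-1→(1,1,1); h2:-3=+1→(1,1,0)*
pass> ply 2, X at (1,1,0) | h0:-1=-1→(0,1,0)*; h1:-1=-1→(1,0,0)
pass> ply 3, O at (0,1,0) | h1:-1=+1→(0,0,0)*
pass> ply 4: (0,0,0) is terminal -1 (X); from (1,1,3) depth 6
for X: play +1, pass -1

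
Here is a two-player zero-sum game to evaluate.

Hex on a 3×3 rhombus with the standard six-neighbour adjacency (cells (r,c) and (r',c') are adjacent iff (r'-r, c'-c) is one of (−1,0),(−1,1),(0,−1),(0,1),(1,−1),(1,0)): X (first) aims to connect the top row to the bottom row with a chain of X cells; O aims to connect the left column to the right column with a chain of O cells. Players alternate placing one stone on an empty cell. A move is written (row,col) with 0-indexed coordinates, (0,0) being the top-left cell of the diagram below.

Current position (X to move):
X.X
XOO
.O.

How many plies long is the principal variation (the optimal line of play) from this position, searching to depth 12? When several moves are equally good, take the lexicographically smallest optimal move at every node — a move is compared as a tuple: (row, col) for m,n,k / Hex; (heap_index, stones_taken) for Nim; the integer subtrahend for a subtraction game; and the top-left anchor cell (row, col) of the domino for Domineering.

PV length from [X.X/XOO/.O.]: 1 ply

[X.X/XOO/.O.] X move#1: (0,1):-1/XXX/XOO/.O., (2,0):+1/X.X/XOO/XO.*, (2,2):-1/X.X/XOO/.OX
[X.X/XOO/XO.] end (terminal -1, O#2); searched X.X/XOO/.O. to 12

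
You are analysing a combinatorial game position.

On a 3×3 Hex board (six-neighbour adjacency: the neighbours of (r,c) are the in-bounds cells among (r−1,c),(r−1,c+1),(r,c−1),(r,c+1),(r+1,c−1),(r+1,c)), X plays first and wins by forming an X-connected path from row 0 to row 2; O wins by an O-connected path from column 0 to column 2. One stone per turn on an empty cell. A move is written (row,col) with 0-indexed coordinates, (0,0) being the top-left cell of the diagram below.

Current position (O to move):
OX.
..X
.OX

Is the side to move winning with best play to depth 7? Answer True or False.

p1 O@[OX./..X/.OX]: (0,2)[OXO/..X/.OX]-1* (1,0)[OX./O.X/.OX]-1 (1,1)[OX./.OX/.OX]-1 (2,0)[OX./..X/OOX]-1
p2 X@[OXO/..X/.OX]: (1,0)[OXO/X.X/.OX]+1* (1,1)[OXO/.XX/.OX]+1 (2,0)[OXO/..X/XOX]+1
p3 O@[OXO/X.X/.OX]: (1,1)[OXO/XOX/.OX]-1* (2,0)[OXO/X.X/OOX]-1
p4 X@[OXO/XOX/.OX]: (2,0)[OXO/XOX/XOX]+1*
p5 O@[OXO/XOX/XOX] terminal -1; root [OX./..X/.OX] d7

O winning at [OX./..X/.OX]: False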